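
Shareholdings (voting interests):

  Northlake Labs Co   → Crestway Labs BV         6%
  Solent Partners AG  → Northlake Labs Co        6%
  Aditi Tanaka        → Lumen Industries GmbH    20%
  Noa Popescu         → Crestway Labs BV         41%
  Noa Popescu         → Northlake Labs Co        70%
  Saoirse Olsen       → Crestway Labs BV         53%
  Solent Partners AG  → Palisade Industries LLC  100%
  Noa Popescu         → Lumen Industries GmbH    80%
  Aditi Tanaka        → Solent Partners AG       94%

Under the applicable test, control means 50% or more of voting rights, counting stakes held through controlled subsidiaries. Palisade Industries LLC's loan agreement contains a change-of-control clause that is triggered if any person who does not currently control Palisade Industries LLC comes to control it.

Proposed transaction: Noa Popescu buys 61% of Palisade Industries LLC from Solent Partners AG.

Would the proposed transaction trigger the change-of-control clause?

The purchase adds only to Noa's holdings (Solent's stake shrinks), so Noa is the only person who could newly come to control Palisade.
Noa holds 80% of Lumen, so Noa controls Lumen.
Noa holds 70% of Northlake, so Noa controls Northlake.
Neither Noa nor any entity Noa controls holds any voting interest in Palisade.
So before the transaction, Noa does not control Palisade.
After the purchase, Noa holds 61% of Palisade directly, and Solent's stake falls to 39%.
Noa holds 61% of Palisade, so Noa controls Palisade.
Noa did not control Palisade before and does after, so the clause is triggered.

Yes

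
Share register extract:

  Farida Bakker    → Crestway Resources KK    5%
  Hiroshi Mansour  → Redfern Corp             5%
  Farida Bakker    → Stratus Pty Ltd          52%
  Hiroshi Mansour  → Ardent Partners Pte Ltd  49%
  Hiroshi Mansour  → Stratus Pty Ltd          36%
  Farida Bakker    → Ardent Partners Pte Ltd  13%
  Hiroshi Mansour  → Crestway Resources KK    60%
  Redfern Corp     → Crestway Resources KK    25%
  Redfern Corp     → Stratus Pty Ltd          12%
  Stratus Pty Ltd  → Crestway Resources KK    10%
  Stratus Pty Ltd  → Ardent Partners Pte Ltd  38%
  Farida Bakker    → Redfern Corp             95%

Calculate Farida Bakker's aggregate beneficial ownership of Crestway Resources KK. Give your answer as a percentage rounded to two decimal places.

Farida reaches Crestway along 4 paths.
Via Redfern: 95% × 25% = 23.75%.
Via Redfern → Stratus: 95% × 12% × 10% = 1.14%.
Via Stratus: 52% × 10% = 5.2%.
Direct stake: 5% = 5%.
Total: 23.75% + 1.14% + 5.2% + 5% = 35.09%.

35.09%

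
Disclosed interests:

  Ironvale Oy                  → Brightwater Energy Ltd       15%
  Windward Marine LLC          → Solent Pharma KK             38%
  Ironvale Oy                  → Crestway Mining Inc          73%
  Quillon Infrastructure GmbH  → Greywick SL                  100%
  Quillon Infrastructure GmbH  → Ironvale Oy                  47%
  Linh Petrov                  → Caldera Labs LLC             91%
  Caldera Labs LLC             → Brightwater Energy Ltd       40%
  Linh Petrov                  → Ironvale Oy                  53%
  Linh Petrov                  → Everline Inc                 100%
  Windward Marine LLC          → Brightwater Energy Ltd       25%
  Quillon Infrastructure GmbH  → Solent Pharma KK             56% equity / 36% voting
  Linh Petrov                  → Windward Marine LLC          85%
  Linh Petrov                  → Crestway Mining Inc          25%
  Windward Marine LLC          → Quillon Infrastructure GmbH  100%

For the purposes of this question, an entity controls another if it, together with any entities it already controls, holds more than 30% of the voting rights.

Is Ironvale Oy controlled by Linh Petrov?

Linh holds 85% of Windward, so Linh controls Windward.
Windward holds 100% of Quillon, so Linh controls Quillon.
Linh and Quillon together hold 53% + 47% = 100% of Ironvale, so Linh controls Ironvale.

Yes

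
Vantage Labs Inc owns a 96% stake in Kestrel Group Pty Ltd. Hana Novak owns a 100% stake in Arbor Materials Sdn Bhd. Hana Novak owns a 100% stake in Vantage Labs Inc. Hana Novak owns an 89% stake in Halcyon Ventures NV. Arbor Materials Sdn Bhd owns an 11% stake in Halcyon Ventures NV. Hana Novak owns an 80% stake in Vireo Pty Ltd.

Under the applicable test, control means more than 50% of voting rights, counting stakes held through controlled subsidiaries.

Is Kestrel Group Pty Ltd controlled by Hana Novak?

Hana holds 100% of Vantage, so Hana controls Vantage.
Vantage holds 96% of Kestrel, so Hana controls Kestrel.

Yes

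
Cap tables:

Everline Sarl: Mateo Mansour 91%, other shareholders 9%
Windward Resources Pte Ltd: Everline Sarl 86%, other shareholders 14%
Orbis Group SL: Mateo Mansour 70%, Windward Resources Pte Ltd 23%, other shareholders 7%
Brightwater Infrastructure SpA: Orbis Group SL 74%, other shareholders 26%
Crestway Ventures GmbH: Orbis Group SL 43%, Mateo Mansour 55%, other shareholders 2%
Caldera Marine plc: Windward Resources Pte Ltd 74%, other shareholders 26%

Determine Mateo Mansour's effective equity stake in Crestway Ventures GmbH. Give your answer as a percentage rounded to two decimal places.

Mateo reaches Crestway along 3 paths.
Via Orbis: 70% × 43% = 30.1%.
Via Everline → Windward → Orbis: 91% × 86% × 23% × 43% = 7.739914%.
Direct stake: 55% = 55%.
Total: 30.1% + 7.739914% + 55% = 92.839914%.
Rounded: 92.84%.

92.84%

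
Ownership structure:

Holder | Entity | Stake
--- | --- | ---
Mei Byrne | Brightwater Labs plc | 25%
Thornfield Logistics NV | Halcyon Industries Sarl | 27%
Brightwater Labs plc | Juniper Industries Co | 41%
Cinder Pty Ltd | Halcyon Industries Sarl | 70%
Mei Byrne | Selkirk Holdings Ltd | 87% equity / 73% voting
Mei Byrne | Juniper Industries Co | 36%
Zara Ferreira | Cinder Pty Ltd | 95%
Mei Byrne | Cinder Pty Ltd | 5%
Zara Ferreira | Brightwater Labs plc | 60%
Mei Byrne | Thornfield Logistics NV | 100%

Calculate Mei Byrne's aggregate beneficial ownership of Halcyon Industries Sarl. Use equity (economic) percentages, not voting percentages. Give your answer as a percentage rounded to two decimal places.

Mei reaches Halcyon along 2 paths.
Via Cinder: 5% × 70% = 3.5%.
Via Thornfield: 100% × 27% = 27%.
Total: 3.5% + 27% = 30.5%.
Rounded: 30.50%.

30.50%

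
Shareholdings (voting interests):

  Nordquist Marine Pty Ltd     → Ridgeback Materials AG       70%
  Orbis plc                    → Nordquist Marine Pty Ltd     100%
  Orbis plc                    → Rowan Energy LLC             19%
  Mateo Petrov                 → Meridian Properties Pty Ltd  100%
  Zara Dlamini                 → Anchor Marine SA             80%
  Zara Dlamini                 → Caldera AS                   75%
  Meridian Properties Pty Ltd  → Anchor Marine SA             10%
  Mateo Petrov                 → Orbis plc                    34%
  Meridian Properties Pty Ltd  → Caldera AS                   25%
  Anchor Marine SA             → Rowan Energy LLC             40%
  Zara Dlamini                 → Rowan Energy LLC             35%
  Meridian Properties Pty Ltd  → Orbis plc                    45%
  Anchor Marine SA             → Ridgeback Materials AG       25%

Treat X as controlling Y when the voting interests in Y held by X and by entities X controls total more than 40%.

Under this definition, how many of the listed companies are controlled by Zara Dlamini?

3

Zara holds 80% of Anchor, so Zara controls Anchor.
Zara and Anchor together hold 35% + 40% = 75% of Rowan, so Zara controls Rowan.
Zara holds 75% of Caldera, so Zara controls Caldera.
No other company's threshold is met.
Zara controls 3 companies.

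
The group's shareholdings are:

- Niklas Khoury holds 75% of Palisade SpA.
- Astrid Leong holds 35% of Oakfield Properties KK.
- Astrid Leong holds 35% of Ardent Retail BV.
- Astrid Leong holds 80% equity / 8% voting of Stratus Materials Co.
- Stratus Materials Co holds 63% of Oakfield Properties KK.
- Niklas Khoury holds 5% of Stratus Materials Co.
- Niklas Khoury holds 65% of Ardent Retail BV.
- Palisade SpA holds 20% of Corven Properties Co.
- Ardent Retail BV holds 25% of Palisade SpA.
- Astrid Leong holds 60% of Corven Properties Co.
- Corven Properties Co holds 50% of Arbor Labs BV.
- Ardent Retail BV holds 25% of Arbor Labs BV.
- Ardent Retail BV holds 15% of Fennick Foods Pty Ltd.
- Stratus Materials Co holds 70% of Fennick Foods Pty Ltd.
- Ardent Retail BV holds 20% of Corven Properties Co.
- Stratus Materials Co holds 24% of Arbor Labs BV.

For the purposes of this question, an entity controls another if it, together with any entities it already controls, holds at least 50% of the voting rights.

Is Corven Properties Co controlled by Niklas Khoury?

Niklas holds 65% of Ardent, so Niklas controls Ardent.
Niklas and Ardent together hold 75% + 25% = 100% of Palisade, so Niklas controls Palisade.
In Corven, Niklas's side holds only 20% + 20% = 40%, not ≥ 50%.
So Niklas does not control Corven.

No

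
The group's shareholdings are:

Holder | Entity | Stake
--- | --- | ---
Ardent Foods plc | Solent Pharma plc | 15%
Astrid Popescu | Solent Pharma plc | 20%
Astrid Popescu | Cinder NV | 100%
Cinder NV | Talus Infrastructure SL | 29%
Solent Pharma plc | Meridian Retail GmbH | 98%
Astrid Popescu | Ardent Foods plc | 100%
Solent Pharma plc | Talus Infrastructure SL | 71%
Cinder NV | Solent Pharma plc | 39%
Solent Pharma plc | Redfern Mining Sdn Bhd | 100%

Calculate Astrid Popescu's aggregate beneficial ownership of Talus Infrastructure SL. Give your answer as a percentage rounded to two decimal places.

Astrid reaches Talus along 4 paths.
Via Cinder: 100% × 29% = 29%.
Via Ardent → Solent: 100% × 15% × 71% = 10.65%.
Via Solent: 20% × 71% = 14.2%.
Via Cinder → Solent: 100% × 39% × 71% = 27.69%.
Total: 29% + 10.65% + 14.2% + 27.69% = 81.54%.

81.54%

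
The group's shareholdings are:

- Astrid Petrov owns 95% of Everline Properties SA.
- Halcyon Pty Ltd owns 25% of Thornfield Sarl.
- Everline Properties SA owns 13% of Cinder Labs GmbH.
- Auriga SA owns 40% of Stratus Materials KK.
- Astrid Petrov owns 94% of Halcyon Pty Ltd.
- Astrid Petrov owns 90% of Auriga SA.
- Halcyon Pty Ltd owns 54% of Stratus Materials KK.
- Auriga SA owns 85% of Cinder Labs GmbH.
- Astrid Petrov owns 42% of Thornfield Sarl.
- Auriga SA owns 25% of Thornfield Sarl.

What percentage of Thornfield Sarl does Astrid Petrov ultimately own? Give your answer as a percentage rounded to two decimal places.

88.00%

Astrid reaches Thornfield along 3 paths.
Direct stake: 42% = 42%.
Via Halcyon: 94% × 25% = 23.5%.
Via Auriga: 90% × 25% = 22.5%.
Total: 42% + 23.5% + 22.5% = 88%.
Rounded: 88.00%.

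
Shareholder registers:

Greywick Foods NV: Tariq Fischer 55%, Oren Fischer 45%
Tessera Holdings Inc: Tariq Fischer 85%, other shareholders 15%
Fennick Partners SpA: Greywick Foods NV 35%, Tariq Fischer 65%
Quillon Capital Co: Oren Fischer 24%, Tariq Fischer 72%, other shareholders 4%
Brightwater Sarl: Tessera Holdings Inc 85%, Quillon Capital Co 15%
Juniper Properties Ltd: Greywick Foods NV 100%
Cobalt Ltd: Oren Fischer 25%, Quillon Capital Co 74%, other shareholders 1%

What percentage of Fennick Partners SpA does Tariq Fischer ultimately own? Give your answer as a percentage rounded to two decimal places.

Tariq reaches Fennick along 2 paths.
Via Greywick: 55% × 35% = 19.25%.
Direct stake: 65% = 65%.
Total: 19.25% + 65% = 84.25%.

84.25%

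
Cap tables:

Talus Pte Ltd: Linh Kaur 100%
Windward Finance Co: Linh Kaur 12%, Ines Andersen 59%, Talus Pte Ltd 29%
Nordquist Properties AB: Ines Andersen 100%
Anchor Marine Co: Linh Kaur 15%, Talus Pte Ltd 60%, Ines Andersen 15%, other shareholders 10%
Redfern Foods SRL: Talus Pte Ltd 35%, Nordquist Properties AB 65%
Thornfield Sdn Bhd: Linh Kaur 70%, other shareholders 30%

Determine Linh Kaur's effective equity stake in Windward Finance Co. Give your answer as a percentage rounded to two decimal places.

41.00%

Linh reaches Windward along 2 paths.
Direct stake: 12% = 12%.
Via Talus: 100% × 29% = 29%.
Total: 12% + 29% = 41%.
Rounded: 41.00%.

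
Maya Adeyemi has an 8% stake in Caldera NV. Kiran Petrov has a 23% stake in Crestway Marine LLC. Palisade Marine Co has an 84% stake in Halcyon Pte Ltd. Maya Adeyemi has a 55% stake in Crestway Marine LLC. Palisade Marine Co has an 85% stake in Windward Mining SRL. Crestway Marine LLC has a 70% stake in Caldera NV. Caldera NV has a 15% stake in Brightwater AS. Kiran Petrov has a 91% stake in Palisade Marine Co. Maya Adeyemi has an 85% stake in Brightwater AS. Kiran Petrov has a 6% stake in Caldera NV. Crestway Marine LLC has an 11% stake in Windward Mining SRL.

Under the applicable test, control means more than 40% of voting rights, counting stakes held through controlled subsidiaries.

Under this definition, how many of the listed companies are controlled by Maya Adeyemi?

3

Maya holds 55% of Crestway, so Maya controls Crestway.
Crestway and Maya together hold 70% + 8% = 78% of Caldera, so Maya controls Caldera.
Maya and Caldera together hold 85% + 15% = 100% of Brightwater, so Maya controls Brightwater.
No other company's threshold is met.
Maya controls 3 companies.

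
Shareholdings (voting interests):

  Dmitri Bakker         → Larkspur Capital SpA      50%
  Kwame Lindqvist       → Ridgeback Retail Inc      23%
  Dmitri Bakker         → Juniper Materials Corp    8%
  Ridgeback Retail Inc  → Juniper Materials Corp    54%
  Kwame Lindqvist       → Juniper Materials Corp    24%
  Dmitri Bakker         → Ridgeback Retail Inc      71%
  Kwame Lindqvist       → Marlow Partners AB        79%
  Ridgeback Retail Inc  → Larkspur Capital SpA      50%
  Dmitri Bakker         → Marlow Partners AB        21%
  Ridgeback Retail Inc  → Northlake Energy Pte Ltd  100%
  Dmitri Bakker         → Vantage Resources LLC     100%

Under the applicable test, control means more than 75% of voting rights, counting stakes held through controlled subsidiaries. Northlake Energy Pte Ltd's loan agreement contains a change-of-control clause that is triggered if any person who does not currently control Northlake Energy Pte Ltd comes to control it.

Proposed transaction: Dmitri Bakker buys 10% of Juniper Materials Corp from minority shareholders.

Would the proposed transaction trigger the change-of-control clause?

The purchase changes only Dmitri's holdings, so Dmitri is the only person who could newly come to control Northlake.
Dmitri holds 100% of Vantage, so Dmitri controls Vantage.
Neither Dmitri nor any entity Dmitri controls holds any voting interest in Northlake.
So before the transaction, Dmitri does not control Northlake.
After the purchase, Dmitri's direct stake in Juniper rises to 8% + 10% = 18%.
Dmitri's side now holds 18% of Juniper, not > 75%, so Dmitri still does not control Juniper.
After the transaction, neither Dmitri nor any entity Dmitri controls holds a voting interest in Northlake, so Dmitri still does not control it.
No new person acquires control, so the clause is not triggered.

No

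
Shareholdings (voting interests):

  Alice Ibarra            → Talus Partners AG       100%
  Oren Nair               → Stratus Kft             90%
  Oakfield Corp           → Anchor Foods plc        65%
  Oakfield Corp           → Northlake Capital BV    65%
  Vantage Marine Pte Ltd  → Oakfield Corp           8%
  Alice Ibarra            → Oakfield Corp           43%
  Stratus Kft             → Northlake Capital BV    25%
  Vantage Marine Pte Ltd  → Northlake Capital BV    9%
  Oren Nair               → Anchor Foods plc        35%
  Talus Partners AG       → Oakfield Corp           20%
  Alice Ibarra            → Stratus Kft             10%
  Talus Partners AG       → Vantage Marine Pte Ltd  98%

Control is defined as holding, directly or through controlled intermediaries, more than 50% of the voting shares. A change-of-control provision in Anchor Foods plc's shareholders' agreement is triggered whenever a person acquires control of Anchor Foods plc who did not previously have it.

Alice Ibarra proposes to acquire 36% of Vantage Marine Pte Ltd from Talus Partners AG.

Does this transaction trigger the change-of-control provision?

The purchase adds only to Alice's holdings (Talus's stake shrinks), so Alice is the only person who could newly come to control Anchor.
Alice holds 100% of Talus, so Alice controls Talus.
Talus holds 98% of Vantage, so Alice controls Vantage.
Alice and Vantage and Talus together hold 43% + 8% + 20% = 71% of Oakfield, so Alice controls Oakfield.
Oakfield holds 65% of Anchor, so Alice controls Anchor.
So Alice already controls Anchor before the transaction.
After the purchase, Alice holds 36% of Vantage directly, and Talus's stake falls to 62%.
Alice controlled Anchor already, so this is not a new person acquiring control; every other person's position is unchanged or reduced.
No new person acquires control, so the clause is not triggered.

No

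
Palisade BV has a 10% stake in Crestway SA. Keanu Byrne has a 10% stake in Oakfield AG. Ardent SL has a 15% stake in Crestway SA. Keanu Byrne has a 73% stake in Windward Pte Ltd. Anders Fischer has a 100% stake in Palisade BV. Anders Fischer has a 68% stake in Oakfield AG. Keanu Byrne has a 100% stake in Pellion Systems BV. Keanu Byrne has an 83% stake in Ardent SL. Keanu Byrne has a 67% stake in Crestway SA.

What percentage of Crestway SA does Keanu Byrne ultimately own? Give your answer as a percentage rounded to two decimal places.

79.45%

Keanu reaches Crestway along 2 paths.
Via Ardent: 83% × 15% = 12.45%.
Direct stake: 67% = 67%.
Total: 12.45% + 67% = 79.45%.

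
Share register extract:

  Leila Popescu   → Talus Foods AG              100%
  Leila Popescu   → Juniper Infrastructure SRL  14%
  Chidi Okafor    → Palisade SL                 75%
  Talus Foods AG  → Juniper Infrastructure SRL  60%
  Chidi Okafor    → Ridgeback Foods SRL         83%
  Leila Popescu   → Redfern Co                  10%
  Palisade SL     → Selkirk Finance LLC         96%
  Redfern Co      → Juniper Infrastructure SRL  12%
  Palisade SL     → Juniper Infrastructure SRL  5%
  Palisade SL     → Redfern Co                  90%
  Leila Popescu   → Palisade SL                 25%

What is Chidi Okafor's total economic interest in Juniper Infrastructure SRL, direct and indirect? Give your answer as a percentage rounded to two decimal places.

Chidi reaches Juniper along 2 paths.
Via Palisade: 75% × 5% = 3.75%.
Via Palisade → Redfern: 75% × 90% × 12% = 8.1%.
Total: 3.75% + 8.1% = 11.85%.

11.85%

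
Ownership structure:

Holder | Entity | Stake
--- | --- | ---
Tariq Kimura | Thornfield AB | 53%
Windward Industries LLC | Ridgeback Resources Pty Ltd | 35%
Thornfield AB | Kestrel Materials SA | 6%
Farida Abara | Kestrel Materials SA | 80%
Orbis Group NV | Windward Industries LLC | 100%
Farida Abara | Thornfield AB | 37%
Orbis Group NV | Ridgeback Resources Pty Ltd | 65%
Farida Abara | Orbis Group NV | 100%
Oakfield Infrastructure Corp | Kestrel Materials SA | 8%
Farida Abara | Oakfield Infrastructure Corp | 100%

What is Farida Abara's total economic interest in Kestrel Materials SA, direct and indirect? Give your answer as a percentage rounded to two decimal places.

Farida reaches Kestrel along 3 paths.
Direct stake: 80% = 80%.
Via Oakfield: 100% × 8% = 8%.
Via Thornfield: 37% × 6% = 2.22%.
Total: 80% + 8% + 2.22% = 90.22%.

90.22%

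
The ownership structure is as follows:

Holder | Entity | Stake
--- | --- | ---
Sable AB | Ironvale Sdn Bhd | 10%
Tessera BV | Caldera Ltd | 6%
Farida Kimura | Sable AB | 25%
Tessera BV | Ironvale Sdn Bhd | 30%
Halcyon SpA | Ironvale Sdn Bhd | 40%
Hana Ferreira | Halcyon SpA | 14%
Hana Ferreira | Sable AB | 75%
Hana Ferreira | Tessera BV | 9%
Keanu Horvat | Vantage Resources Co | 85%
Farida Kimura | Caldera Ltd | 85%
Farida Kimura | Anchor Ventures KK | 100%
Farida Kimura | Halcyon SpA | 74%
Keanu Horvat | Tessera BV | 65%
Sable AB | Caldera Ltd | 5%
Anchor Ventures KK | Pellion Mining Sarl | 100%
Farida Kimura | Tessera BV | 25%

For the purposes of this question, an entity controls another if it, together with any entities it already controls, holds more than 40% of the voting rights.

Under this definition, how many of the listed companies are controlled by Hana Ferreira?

Hana holds 75% of Sable, so Hana controls Sable.
No other company's threshold is met.
Hana controls 1 company.

1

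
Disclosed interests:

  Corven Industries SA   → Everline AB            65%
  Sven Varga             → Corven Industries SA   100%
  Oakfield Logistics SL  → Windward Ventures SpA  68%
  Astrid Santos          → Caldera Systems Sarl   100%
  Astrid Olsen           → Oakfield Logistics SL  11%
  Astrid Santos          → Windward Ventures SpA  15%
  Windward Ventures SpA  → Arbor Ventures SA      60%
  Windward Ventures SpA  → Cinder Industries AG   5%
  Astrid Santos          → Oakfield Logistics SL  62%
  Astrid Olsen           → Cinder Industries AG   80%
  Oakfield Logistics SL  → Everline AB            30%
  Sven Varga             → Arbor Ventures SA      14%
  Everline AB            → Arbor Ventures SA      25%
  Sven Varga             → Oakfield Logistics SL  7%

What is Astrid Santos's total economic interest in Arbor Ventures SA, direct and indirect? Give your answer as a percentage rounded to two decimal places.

Astrid Santos reaches Arbor along 3 paths.
Via Oakfield → Everline: 62% × 30% × 25% = 4.65%.
Via Oakfield → Windward: 62% × 68% × 60% = 25.296%.
Via Windward: 15% × 60% = 9%.
Total: 4.65% + 25.296% + 9% = 38.946%.
Rounded: 38.95%.

38.95%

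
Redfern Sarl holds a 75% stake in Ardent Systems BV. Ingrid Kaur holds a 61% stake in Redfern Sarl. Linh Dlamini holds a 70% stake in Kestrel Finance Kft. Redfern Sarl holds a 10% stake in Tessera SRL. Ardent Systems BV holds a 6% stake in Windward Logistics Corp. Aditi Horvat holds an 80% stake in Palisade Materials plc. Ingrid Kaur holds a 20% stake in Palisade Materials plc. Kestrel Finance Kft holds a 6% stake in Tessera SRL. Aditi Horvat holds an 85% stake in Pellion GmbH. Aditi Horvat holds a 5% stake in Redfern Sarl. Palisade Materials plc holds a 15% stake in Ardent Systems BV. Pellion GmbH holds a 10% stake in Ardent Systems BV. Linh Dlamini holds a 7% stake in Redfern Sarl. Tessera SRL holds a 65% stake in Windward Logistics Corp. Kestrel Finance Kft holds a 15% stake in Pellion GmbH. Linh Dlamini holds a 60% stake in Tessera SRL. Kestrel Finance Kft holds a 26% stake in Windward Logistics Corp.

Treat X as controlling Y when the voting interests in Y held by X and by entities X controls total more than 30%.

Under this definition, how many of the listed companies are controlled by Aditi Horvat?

2

Aditi holds 85% of Pellion, so Aditi controls Pellion.
Aditi holds 80% of Palisade, so Aditi controls Palisade.
No other company's threshold is met.
Aditi controls 2 companies.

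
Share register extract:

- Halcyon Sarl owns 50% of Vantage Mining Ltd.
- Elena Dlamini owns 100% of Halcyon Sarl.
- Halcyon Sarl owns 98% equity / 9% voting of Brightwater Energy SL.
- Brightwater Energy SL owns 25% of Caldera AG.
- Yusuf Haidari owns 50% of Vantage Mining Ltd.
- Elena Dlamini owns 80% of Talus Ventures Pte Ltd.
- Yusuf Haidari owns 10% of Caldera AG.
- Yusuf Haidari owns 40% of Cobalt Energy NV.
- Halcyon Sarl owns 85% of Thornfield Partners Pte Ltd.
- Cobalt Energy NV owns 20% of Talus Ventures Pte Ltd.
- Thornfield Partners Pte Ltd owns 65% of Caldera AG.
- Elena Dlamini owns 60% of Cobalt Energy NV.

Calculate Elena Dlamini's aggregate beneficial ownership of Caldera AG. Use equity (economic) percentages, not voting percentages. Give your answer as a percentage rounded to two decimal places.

79.75%

Elena reaches Caldera along 2 paths.
Via Halcyon → Thornfield: 100% × 85% × 65% = 55.25%.
Via Halcyon → Brightwater: 100% × 98% × 25% = 24.5%.
Total: 55.25% + 24.5% = 79.75%.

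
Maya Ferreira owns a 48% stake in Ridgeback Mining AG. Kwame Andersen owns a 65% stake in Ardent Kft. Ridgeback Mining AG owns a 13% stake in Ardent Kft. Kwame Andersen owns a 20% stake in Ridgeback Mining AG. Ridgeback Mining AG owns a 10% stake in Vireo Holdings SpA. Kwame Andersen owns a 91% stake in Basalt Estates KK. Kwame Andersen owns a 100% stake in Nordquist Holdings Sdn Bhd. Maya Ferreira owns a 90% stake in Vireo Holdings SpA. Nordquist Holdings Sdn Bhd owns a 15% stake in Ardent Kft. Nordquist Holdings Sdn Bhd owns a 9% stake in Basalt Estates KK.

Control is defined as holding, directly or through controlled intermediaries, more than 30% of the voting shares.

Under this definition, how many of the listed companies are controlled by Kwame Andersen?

Kwame holds 100% of Nordquist, so Kwame controls Nordquist.
Nordquist and Kwame together hold 9% + 91% = 100% of Basalt, so Kwame controls Basalt.
Kwame and Nordquist together hold 65% + 15% = 80% of Ardent, so Kwame controls Ardent.
No other company's threshold is met.
Kwame controls 3 companies.

3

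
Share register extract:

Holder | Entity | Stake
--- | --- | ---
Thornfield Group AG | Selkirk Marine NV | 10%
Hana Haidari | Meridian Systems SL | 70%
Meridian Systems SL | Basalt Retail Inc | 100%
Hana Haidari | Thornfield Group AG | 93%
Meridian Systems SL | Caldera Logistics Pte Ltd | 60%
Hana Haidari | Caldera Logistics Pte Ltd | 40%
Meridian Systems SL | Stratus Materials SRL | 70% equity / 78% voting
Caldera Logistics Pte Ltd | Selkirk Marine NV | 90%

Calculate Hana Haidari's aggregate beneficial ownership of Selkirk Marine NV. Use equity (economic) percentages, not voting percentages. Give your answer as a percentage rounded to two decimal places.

Hana reaches Selkirk along 3 paths.
Via Thornfield: 93% × 10% = 9.3%.
Via Caldera: 40% × 90% = 36%.
Via Meridian → Caldera: 70% × 60% × 90% = 37.8%.
Total: 9.3% + 36% + 37.8% = 83.1%.
Rounded: 83.10%.

83.10%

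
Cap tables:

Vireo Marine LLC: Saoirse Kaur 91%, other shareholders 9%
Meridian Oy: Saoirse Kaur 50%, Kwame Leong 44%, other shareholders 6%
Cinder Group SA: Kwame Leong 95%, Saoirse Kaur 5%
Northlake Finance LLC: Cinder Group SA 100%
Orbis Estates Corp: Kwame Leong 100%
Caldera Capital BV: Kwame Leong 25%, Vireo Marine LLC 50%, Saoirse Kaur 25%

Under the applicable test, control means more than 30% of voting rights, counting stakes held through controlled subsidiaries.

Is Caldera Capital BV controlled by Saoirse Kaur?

Yes

Saoirse holds 91% of Vireo, so Saoirse controls Vireo.
Vireo and Saoirse together hold 50% + 25% = 75% of Caldera, so Saoirse controls Caldera.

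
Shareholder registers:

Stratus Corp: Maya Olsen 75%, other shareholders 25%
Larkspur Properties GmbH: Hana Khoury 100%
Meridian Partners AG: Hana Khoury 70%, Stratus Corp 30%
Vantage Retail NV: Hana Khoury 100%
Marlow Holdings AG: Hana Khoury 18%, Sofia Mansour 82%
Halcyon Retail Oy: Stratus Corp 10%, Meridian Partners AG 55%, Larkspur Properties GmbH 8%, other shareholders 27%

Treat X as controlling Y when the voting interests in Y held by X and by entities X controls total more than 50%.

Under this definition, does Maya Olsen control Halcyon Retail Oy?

Maya holds 75% of Stratus, so Maya controls Stratus.
In Halcyon, Maya's side holds only 10%, not > 50%.
So Maya does not control Halcyon.

No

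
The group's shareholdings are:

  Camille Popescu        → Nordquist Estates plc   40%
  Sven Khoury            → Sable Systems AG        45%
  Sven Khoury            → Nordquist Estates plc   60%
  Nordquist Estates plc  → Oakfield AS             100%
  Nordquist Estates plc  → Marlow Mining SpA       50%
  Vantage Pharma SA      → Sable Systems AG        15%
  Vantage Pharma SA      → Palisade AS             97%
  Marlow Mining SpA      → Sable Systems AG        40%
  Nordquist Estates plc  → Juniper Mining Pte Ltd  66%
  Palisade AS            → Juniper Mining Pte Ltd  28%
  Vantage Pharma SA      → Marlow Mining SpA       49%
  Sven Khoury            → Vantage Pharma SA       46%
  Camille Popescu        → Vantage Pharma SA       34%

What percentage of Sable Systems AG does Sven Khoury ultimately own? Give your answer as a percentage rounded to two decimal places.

72.92%

Sven reaches Sable along 4 paths.
Via Nordquist → Marlow: 60% × 50% × 40% = 12%.
Via Vantage → Marlow: 46% × 49% × 40% = 9.016%.
Via Vantage: 46% × 15% = 6.9%.
Direct stake: 45% = 45%.
Total: 12% + 9.016% + 6.9% + 45% = 72.916%.
Rounded: 72.92%.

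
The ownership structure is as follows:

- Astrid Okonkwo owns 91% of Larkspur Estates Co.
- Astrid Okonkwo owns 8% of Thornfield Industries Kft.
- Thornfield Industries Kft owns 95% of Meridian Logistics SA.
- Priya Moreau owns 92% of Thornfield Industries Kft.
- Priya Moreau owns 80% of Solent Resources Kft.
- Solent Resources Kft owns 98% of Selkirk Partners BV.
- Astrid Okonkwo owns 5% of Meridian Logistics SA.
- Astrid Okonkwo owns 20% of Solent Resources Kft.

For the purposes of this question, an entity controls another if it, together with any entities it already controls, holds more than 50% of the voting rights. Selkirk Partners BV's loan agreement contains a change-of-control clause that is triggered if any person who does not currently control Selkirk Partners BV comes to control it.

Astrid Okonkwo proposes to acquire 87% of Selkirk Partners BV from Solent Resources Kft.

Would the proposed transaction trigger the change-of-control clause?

Yes

The purchase adds only to Astrid's holdings (Solent's stake shrinks), so Astrid is the only person who could newly come to control Selkirk.
Astrid holds 91% of Larkspur, so Astrid controls Larkspur.
Neither Astrid nor any entity Astrid controls holds any voting interest in Selkirk.
So before the transaction, Astrid does not control Selkirk.
After the purchase, Astrid holds 87% of Selkirk directly, and Solent's stake falls to 11%.
Astrid holds 87% of Selkirk, so Astrid controls Selkirk.
Astrid did not control Selkirk before and does after, so the clause is triggered.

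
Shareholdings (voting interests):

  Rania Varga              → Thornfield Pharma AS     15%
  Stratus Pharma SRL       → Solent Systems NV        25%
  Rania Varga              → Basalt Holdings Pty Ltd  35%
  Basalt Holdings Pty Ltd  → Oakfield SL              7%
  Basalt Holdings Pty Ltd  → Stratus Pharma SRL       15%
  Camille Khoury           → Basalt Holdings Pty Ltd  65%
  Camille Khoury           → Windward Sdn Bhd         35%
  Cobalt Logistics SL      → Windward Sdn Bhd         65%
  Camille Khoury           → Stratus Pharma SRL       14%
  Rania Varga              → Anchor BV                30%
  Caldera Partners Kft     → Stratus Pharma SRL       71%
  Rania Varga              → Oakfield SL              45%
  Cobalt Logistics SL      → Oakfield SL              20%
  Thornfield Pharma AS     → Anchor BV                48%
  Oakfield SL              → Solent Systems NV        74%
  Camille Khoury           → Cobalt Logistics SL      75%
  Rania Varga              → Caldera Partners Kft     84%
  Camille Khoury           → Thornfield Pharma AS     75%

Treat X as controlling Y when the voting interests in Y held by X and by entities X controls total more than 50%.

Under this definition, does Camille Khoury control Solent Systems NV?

No

Camille holds 75% of Thornfield, so Camille controls Thornfield.
Camille holds 75% of Cobalt, so Camille controls Cobalt.
Camille holds 65% of Basalt, so Camille controls Basalt.
Cobalt and Camille together hold 65% + 35% = 100% of Windward, so Camille controls Windward.
Neither Camille nor any entity Camille controls holds any voting interest in Solent.
So Camille does not control Solent.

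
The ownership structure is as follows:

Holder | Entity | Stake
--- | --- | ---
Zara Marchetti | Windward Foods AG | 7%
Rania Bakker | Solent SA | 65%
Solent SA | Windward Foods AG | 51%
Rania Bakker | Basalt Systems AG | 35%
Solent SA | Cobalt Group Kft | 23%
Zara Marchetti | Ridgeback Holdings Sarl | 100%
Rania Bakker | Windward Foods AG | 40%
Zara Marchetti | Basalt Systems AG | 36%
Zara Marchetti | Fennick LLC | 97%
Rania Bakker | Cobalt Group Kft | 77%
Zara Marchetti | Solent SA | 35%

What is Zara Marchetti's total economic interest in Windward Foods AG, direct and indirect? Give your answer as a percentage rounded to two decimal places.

Zara reaches Windward along 2 paths.
Via Solent: 35% × 51% = 17.85%.
Direct stake: 7% = 7%.
Total: 17.85% + 7% = 24.85%.

24.85%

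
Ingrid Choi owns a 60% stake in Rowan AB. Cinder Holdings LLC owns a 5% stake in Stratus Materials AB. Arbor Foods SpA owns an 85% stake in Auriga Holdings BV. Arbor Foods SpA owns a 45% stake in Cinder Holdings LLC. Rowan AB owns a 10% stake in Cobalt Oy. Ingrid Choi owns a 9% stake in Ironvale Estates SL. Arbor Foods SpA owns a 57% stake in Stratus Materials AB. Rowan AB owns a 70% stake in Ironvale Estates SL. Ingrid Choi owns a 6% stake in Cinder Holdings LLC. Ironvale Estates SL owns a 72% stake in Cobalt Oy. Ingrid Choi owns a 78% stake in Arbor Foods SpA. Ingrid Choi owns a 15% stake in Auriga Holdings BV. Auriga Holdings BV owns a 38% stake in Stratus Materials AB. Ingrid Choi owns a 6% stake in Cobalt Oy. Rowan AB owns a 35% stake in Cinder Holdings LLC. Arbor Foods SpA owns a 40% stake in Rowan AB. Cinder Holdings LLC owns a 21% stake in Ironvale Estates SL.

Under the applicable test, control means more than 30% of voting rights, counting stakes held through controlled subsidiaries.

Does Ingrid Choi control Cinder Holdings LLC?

Yes

Ingrid holds 78% of Arbor, so Ingrid controls Arbor.
Arbor and Ingrid together hold 40% + 60% = 100% of Rowan, so Ingrid controls Rowan.
Ingrid and Rowan and Arbor together hold 6% + 35% + 45% = 86% of Cinder, so Ingrid controls Cinder.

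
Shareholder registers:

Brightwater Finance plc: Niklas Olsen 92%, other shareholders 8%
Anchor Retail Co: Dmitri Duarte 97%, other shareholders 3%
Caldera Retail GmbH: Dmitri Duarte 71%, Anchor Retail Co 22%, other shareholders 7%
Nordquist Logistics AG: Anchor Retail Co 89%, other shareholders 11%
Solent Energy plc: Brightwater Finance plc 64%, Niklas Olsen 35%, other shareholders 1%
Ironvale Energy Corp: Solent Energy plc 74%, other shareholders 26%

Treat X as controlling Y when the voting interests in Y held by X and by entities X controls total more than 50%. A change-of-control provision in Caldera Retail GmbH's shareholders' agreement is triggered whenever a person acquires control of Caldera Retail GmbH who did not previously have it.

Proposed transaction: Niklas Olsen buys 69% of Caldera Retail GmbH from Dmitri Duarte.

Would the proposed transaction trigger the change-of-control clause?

Yes

The purchase adds only to Niklas's holdings (Dmitri's stake shrinks), so Niklas is the only person who could newly come to control Caldera.
Niklas holds 92% of Brightwater, so Niklas controls Brightwater.
Brightwater and Niklas together hold 64% + 35% = 99% of Solent, so Niklas controls Solent.
Solent holds 74% of Ironvale, so Niklas controls Ironvale.
Neither Niklas nor any entity Niklas controls holds any voting interest in Caldera.
So before the transaction, Niklas does not control Caldera.
After the purchase, Niklas holds 69% of Caldera directly, and Dmitri's stake falls to 2%.
Niklas holds 69% of Caldera, so Niklas controls Caldera.
Niklas did not control Caldera before and does after, so the clause is triggered.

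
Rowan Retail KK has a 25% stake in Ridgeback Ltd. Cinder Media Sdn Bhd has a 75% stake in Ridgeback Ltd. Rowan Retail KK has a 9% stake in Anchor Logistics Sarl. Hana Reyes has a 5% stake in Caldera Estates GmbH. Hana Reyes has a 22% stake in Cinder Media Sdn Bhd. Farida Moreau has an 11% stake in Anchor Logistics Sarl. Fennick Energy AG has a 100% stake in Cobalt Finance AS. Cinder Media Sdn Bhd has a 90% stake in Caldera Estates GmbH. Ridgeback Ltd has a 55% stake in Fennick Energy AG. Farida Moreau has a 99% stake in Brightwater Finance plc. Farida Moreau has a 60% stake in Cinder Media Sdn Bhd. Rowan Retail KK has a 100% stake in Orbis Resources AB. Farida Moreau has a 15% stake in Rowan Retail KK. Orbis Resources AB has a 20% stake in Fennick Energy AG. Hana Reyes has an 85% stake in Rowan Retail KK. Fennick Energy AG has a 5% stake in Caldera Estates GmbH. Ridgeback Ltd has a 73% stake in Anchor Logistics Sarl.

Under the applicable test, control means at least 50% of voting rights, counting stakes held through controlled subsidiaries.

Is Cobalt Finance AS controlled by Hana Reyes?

Hana holds 85% of Rowan, so Hana controls Rowan.
Rowan holds 100% of Orbis, so Hana controls Orbis.
Neither Hana nor any entity Hana controls holds any voting interest in Cobalt.
So Hana does not control Cobalt.

No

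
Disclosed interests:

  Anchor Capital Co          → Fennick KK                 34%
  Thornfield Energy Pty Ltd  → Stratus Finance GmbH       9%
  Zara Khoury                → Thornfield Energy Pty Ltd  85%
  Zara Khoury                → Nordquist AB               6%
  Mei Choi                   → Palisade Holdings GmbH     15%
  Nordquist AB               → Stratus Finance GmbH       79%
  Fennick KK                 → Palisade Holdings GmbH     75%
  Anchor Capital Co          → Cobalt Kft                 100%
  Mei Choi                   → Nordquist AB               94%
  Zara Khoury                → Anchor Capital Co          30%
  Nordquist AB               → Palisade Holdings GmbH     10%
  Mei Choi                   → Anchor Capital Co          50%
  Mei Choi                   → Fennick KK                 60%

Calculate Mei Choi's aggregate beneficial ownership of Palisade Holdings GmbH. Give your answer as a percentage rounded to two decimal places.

Mei reaches Palisade along 4 paths.
Via Nordquist: 94% × 10% = 9.4%.
Direct stake: 15% = 15%.
Via Anchor → Fennick: 50% × 34% × 75% = 12.75%.
Via Fennick: 60% × 75% = 45%.
Total: 9.4% + 15% + 12.75% + 45% = 82.15%.

82.15%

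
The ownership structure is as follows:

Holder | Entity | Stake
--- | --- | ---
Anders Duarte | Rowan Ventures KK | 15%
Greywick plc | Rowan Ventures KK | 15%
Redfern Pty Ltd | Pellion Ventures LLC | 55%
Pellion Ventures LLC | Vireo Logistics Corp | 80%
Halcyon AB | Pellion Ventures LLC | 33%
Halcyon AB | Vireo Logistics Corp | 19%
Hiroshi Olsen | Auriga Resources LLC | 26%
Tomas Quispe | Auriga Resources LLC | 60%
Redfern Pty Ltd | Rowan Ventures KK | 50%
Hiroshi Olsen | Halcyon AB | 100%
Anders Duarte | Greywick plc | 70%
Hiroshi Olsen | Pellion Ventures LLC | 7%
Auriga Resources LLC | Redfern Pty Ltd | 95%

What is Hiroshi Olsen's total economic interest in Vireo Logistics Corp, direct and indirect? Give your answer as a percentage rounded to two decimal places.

Hiroshi reaches Vireo along 4 paths.
Via Auriga → Redfern → Pellion: 26% × 95% × 55% × 80% = 10.868%.
Via Pellion: 7% × 80% = 5.6%.
Via Halcyon → Pellion: 100% × 33% × 80% = 26.4%.
Via Halcyon: 100% × 19% = 19%.
Total: 10.868% + 5.6% + 26.4% + 19% = 61.868%.
Rounded: 61.87%.

61.87%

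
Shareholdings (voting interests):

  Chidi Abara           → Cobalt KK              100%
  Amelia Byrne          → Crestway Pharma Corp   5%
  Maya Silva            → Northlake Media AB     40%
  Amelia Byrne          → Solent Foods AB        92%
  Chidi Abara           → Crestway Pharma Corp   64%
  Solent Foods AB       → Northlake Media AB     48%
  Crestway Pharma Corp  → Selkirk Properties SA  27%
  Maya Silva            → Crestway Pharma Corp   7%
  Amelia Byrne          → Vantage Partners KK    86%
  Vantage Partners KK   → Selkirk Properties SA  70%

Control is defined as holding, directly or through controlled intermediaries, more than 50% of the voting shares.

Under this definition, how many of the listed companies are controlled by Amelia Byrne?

3

Amelia holds 92% of Solent, so Amelia controls Solent.
Amelia holds 86% of Vantage, so Amelia controls Vantage.
Vantage holds 70% of Selkirk, so Amelia controls Selkirk.
No other company's threshold is met.
Amelia controls 3 companies.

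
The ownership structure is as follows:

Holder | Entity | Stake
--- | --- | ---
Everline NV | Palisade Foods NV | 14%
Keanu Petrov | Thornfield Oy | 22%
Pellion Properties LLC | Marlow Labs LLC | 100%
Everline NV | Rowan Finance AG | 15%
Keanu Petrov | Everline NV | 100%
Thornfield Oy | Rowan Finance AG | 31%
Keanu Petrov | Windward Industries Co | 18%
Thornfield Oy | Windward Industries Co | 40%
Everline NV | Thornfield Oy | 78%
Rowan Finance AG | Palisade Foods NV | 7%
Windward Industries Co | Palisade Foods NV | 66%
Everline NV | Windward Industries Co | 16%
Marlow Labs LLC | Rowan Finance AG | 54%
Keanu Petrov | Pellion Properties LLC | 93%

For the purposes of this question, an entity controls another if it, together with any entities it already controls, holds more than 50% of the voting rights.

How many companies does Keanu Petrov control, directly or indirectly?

Keanu holds 93% of Pellion, so Keanu controls Pellion.
Keanu holds 100% of Everline, so Keanu controls Everline.
Pellion holds 100% of Marlow, so Keanu controls Marlow.
Keanu and Everline together hold 22% + 78% = 100% of Thornfield, so Keanu controls Thornfield.
Everline and Marlow and Thornfield together hold 15% + 54% + 31% = 100% of Rowan, so Keanu controls Rowan.
Thornfield and Everline and Keanu together hold 40% + 16% + 18% = 74% of Windward, so Keanu controls Windward.
Everline and Windward and Rowan together hold 14% + 66% + 7% = 87% of Palisade, so Keanu controls Palisade.
Keanu controls 7 companies.

7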